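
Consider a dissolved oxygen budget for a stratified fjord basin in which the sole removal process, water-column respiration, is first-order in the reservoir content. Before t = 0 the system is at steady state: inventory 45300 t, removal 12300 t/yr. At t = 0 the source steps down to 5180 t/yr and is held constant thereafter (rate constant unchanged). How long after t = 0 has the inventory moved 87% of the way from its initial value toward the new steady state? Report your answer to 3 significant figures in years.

7.51 yr

τ = M₀/F₀ = 45300/12300 = 3.683 yr.
The remaining gap fraction is e^(−t/τ); 87% covered ⇒ e^(−t/τ) = 0.130.
t = −τ ln(0.130) = 3.683 × 2.040 = 7.514 yr.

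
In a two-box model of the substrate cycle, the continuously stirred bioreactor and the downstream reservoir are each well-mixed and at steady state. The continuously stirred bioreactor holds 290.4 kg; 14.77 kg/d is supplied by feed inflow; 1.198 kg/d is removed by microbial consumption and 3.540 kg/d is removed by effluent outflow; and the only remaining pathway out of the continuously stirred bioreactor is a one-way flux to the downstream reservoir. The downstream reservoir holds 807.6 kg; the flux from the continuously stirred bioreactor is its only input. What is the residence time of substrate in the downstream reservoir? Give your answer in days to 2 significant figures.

Balance the continuously stirred bioreactor: ΣF_in = 14.770 kg/d.
Flux to the downstream reservoir = ΣF_in − (1.198 + 3.540) = 10.032 kg/d.
At steady state the output of the downstream reservoir equals its input, 10.032 kg/d.
τ = M / F = 807.6 / 10.032 = 80.50 d.

81 d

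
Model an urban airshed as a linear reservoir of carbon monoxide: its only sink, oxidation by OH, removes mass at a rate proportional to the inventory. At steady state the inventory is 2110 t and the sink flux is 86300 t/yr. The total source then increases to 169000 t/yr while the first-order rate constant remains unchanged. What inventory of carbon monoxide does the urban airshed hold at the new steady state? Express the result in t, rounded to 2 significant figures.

Rate constant k = F/M = 86300 / 2110 = 40.90 yr⁻¹.
At the new steady state, source = k·M_new ⇒ M_new = 169000 / 40.90 = 4132 t.
(Equivalently M_new = M × F_new/F_old = 2110 × 169000/86300.)

4100 t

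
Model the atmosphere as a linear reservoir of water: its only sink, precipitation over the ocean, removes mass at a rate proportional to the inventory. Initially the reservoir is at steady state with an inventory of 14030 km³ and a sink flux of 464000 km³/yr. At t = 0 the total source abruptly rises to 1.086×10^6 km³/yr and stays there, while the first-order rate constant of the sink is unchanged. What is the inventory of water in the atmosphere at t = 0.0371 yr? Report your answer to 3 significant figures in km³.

27300 km³

The sink rate constant is k = F₀/M₀ = 464000/14030 = 33.07 yr⁻¹.
Solving dM/dt = F₁ − kM with M(0) = M₀ gives M(t) = F₁/k + (M₀ − F₁/k)·e^(−kt).
F₁/k = 1.086×10^6/33.07 = 32837 km³; kt = 33.07 × 0.0371 = 1.227, e^(−kt) = 0.2932.
M(0.0371) = 32837 + (14030 − 32837) × 0.2932 = 32837 − 5514 = 27323 km³.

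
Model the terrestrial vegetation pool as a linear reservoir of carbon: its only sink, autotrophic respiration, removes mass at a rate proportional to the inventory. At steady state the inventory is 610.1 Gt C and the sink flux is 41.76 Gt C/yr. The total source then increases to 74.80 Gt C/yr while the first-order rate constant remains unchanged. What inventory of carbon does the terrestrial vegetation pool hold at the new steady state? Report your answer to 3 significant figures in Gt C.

Rate constant k = F/M = 41.76 / 610.1 = 0.06845 yr⁻¹.
At the new steady state, source = k·M_new ⇒ M_new = 74.80 / 0.06845 = 1093 Gt C.
(Equivalently M_new = M × F_new/F_old = 610.1 × 74.80/41.76.)

1090 Gt C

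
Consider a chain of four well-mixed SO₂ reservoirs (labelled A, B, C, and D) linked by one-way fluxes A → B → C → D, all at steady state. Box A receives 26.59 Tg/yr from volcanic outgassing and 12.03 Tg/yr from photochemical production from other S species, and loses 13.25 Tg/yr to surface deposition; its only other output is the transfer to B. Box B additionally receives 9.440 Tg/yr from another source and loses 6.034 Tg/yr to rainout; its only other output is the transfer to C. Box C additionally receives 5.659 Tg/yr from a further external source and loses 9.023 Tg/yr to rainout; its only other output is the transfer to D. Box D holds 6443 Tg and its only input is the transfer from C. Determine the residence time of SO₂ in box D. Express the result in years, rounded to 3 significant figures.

Box A: F(A→B) = (26.59 + 12.03) − 13.25 = 25.370 Tg/yr.
Box B: F(B→C) = (25.370 + 9.440) − 6.034 = 28.776 Tg/yr.
Box C: F(C→D) = (28.776 + 5.659) − 9.023 = 25.412 Tg/yr.
Box D throughput = its input = 25.412 Tg/yr; τ = 6443 / 25.412 = 253.5 yr.

254 yr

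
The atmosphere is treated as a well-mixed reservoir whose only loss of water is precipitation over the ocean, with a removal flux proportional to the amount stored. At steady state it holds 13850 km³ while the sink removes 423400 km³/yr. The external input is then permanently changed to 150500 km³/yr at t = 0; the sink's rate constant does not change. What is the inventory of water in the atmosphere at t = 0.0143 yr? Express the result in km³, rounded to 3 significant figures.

10700 km³

The sink rate constant is k = F₀/M₀ = 423400/13850 = 30.57 yr⁻¹.
Solving dM/dt = F₁ − kM with M(0) = M₀ gives M(t) = F₁/k + (M₀ − F₁/k)·e^(−kt).
F₁/k = 150500/30.57 = 4923.1 km³; kt = 30.57 × 0.0143 = 0.4372, e^(−kt) = 0.6459.
M(0.0143) = 4923.1 + (13850 − 4923.1) × 0.6459 = 4923.1 + 5766 = 10689 km³.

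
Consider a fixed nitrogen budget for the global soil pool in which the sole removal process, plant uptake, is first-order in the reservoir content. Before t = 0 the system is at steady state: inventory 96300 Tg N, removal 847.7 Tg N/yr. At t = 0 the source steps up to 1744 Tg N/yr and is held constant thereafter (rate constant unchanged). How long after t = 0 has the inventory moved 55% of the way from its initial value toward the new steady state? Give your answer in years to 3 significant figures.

90.7 yr

τ = M₀/F₀ = 96300/847.7 = 113.6 yr.
The remaining gap fraction is e^(−t/τ); 55% covered ⇒ e^(−t/τ) = 0.450.
t = −τ ln(0.450) = 113.6 × 0.7985 = 90.71 yr.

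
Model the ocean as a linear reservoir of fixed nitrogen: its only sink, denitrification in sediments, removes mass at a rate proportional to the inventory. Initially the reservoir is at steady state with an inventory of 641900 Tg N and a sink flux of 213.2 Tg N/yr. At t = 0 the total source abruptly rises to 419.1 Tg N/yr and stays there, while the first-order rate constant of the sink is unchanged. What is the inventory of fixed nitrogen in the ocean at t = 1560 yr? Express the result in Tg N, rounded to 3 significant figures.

893000 Tg N

τ = M₀/F₀ = 641900/213.2 = 3011 yr; rate constant k = 1/τ.
New steady state M_∞ = F₁/k = F₁·τ = 419.1 × 3011 = 1.2618×10^6 Tg N.
M(t) = M_∞ + (M₀ − M_∞)·e^(−t/τ); t/τ = 1560/3011 = 0.5181, so e^(−t/τ) = 0.5956.
M(t) = 1.2618×10^6 − 619900 × 0.5956 = 892580 Tg N.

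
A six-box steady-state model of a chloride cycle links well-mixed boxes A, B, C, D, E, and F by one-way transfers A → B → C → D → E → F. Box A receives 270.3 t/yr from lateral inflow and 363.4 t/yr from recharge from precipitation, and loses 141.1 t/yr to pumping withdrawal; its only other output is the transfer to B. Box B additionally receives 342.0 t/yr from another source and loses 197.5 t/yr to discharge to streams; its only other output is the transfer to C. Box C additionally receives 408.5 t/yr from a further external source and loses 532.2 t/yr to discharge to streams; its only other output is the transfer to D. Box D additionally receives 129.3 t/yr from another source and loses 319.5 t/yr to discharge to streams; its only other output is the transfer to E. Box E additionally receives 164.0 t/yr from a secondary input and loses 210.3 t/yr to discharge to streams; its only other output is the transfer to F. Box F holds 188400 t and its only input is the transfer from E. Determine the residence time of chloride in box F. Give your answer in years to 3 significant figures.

Box A: F(A→B) = (270.3 + 363.4) − 141.1 = 492.60 t/yr.
Box B: F(B→C) = (492.60 + 342.0) − 197.5 = 637.10 t/yr.
Box C: F(C→D) = (637.10 + 408.5) − 532.2 = 513.40 t/yr.
Box D: F(D→E) = (513.40 + 129.3) − 319.5 = 323.20 t/yr.
Box E: F(E→F) = (323.20 + 164.0) − 210.3 = 276.90 t/yr.
Box F throughput = its input = 276.90 t/yr; τ = 188400 / 276.90 = 680.4 yr.

680 yr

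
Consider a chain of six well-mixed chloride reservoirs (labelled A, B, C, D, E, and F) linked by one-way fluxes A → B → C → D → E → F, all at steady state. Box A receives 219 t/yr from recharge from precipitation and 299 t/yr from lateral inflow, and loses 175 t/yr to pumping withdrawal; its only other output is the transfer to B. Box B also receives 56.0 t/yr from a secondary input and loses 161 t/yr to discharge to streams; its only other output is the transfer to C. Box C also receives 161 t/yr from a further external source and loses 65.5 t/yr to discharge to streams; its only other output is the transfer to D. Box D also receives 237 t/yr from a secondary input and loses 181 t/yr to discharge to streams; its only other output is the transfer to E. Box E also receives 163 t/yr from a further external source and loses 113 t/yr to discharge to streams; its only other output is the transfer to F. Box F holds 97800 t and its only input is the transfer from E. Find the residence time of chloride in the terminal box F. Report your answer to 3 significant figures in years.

Box A: F(A→B) = (219 + 299) − 175 = 343.00 t/yr.
Box B: F(B→C) = (343.00 + 56.0) − 161 = 238.00 t/yr.
Box C: F(C→D) = (238.00 + 161) − 65.5 = 333.50 t/yr.
Box D: F(D→E) = (333.50 + 237) − 181 = 389.50 t/yr.
Box E: F(E→F) = (389.50 + 163) − 113 = 439.50 t/yr.
Box F throughput = its input = 439.50 t/yr; τ = 97800 / 439.50 = 222.5 yr.

223 yr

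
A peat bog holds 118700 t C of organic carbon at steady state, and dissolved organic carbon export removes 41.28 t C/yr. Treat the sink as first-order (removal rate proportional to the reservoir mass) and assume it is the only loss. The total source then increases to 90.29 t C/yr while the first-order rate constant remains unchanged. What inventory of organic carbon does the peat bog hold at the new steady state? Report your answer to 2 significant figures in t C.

260000 t C

Rate constant k = F/M = 41.28 / 118700 = 0.0003478 yr⁻¹.
At the new steady state, source = k·M_new ⇒ M_new = 90.29 / 0.0003478 = 259600 t C.
(Equivalently M_new = M × F_new/F_old = 118700 × 90.29/41.28.)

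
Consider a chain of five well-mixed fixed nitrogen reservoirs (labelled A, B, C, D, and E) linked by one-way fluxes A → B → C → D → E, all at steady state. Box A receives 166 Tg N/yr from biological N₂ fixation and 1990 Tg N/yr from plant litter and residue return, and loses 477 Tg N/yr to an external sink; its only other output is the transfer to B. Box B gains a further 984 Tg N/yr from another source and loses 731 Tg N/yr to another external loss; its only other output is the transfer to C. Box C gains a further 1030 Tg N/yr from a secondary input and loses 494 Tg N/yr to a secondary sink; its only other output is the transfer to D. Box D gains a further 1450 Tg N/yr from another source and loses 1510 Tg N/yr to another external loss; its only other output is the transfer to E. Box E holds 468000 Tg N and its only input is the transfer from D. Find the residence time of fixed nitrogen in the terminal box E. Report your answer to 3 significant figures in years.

Box A: F(A→B) = (166 + 1990) − 477 = 1679.0 Tg N/yr.
Box B: F(B→C) = (1679.0 + 984) − 731 = 1932.0 Tg N/yr.
Box C: F(C→D) = (1932.0 + 1030) − 494 = 2468.0 Tg N/yr.
Box D: F(D→E) = (2468.0 + 1450) − 1510 = 2408.0 Tg N/yr.
Box E throughput = its input = 2408.0 Tg N/yr; τ = 468000 / 2408.0 = 194.4 yr.

194 yr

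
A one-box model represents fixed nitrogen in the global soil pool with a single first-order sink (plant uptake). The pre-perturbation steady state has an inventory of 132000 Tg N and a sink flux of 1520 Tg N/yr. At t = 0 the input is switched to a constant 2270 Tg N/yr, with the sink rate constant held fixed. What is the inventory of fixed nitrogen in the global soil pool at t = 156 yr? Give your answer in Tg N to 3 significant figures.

The sink rate constant is k = F₀/M₀ = 1520/132000 = 0.01152 yr⁻¹.
Solving dM/dt = F₁ − kM with M(0) = M₀ gives M(t) = F₁/k + (M₀ − F₁/k)·e^(−kt).
F₁/k = 2270/0.01152 = 197130 Tg N; kt = 0.01152 × 156 = 1.796, e^(−kt) = 0.1659.
M(156) = 197130 + (132000 − 197130) × 0.1659 = 197130 − 10810 = 186330 Tg N.

186000 Tg N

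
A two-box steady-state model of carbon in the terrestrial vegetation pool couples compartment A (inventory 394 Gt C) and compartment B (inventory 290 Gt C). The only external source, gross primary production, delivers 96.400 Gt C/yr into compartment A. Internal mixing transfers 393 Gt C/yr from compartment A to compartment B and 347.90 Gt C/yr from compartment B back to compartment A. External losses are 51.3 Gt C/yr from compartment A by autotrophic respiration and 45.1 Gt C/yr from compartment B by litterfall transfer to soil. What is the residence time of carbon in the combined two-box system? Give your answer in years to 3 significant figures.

Residence time in the combined system uses the total inventory and the total *external* removal — internal exchanges between the two boxes cancel.
M_total = 394 + 290 = 684.00 Gt C.
ΣF_external_out = 51.3 + 45.1 = 96.400 Gt C/yr.
τ = M_total / ΣF_ext = 684.00 / 96.400 = 7.095 yr.

7.10 yr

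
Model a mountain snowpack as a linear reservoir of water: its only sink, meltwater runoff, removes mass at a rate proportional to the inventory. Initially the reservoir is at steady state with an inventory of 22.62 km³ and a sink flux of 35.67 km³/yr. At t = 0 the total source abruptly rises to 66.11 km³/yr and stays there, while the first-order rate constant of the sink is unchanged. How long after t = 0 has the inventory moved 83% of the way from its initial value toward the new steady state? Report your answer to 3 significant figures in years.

1.12 yr

τ = M₀/F₀ = 22.62/35.67 = 0.6341 yr.
The remaining gap fraction is e^(−t/τ); 83% covered ⇒ e^(−t/τ) = 0.170.
t = −τ ln(0.170) = 0.6341 × 1.772 = 1.124 yr.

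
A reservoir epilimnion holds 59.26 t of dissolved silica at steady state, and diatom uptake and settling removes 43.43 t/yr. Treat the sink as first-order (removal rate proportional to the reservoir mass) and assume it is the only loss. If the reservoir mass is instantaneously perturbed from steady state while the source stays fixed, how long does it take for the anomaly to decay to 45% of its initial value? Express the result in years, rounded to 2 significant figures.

1.1 yr

For a linear reservoir the anomaly decays as exp(−t/τ) with τ = M/F = 59.26/43.43 = 1.364 yr.
exp(−t/τ) = 0.45 ⇒ t = −τ ln(0.45) = 1.364 × 0.7985 = 1.090 yr.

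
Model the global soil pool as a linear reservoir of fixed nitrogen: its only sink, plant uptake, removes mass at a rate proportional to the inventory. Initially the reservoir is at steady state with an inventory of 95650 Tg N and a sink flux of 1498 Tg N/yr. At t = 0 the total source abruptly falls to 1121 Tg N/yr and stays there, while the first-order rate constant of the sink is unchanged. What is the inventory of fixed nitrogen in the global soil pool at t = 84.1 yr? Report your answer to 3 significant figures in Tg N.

The sink rate constant is k = F₀/M₀ = 1498/95650 = 0.01566 yr⁻¹.
Solving dM/dt = F₁ − kM with M(0) = M₀ gives M(t) = F₁/k + (M₀ − F₁/k)·e^(−kt).
F₁/k = 1121/0.01566 = 71578 Tg N; kt = 0.01566 × 84.1 = 1.317, e^(−kt) = 0.2679.
M(84.1) = 71578 + (95650 − 71578) × 0.2679 = 71578 + 6449 = 78027 Tg N.

78000 Tg N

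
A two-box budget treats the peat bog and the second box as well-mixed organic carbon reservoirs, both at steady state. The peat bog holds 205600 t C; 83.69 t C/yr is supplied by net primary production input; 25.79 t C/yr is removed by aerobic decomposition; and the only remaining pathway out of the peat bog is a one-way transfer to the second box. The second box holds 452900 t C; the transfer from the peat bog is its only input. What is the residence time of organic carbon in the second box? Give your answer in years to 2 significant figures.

Balance the peat bog: ΣF_in = 83.690 t C/yr.
Transfer to the second box = ΣF_in − (25.79) = 57.900 t C/yr.
At steady state the output of the second box equals its input, 57.900 t C/yr.
τ = M / F = 452900 / 57.900 = 7822 yr.

7800 yr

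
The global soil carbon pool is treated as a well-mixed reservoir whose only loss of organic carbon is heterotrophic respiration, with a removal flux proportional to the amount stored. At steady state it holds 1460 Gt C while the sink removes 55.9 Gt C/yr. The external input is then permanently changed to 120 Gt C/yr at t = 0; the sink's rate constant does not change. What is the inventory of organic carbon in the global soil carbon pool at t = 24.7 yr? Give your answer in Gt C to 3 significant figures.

2480 Gt C

Residence time τ = M₀/F₀ = 26.12 yr. The eventual steady state is M_∞ = M₀·(F₁/F₀) = 1460 × 120/55.9 = 3134.2 Gt C.
The anomaly ΔM(t) = M(t) − M_∞ decays as ΔM₀·e^(−t/τ) with ΔM₀ = 1460 − 3134.2 = −1674 Gt C.
At t = 24.7 yr, e^(−t/τ) = e^(−0.9457) = 0.3884, so ΔM = −650.3 Gt C and M = 3134.2 − 650.3 = 2483.9 Gt C.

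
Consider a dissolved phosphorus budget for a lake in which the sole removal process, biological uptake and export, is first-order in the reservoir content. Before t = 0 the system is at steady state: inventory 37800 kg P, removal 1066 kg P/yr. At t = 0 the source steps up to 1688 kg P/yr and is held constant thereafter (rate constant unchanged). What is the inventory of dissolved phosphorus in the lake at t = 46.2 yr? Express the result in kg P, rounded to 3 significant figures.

τ = M₀/F₀ = 37800/1066 = 35.46 yr; rate constant k = 1/τ.
New steady state M_∞ = F₁/k = F₁·τ = 1688 × 35.46 = 59856 kg P.
M(t) = M_∞ + (M₀ − M_∞)·e^(−t/τ); t/τ = 46.2/35.46 = 1.303, so e^(−t/τ) = 0.2717.
M(t) = 59856 − 22060 × 0.2717 = 53862 kg P.

53900 kg P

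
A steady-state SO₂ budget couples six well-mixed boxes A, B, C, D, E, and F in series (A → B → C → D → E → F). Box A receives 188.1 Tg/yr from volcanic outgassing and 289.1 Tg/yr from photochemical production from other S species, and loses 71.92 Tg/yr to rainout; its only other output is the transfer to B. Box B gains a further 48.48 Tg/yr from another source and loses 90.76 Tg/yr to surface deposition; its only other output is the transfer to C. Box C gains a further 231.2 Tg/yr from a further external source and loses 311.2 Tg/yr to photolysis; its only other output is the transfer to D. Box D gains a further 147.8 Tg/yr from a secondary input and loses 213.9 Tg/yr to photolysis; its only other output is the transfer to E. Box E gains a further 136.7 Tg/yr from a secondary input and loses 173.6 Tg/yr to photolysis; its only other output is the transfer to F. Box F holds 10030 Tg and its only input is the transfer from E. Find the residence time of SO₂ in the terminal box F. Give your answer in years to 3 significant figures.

Box A: F(A→B) = (188.1 + 289.1) − 71.92 = 405.28 Tg/yr.
Box B: F(B→C) = (405.28 + 48.48) − 90.76 = 363.00 Tg/yr.
Box C: F(C→D) = (363.00 + 231.2) − 311.2 = 283.00 Tg/yr.
Box D: F(D→E) = (283.00 + 147.8) − 213.9 = 216.90 Tg/yr.
Box E: F(E→F) = (216.90 + 136.7) − 173.6 = 180.00 Tg/yr.
Box F throughput = its input = 180.00 Tg/yr; τ = 10030 / 180.00 = 55.72 yr.

55.7 yr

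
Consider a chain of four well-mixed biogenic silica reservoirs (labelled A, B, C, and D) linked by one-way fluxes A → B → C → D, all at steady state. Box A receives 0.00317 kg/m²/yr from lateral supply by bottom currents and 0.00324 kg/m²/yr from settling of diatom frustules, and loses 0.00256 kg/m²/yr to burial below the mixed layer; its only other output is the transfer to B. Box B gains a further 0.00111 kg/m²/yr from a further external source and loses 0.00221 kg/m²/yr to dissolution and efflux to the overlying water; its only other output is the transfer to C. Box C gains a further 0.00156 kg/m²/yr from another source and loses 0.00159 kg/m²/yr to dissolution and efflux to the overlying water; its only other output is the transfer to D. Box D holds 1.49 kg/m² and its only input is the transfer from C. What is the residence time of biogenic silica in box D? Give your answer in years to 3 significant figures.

Box A: F(A→B) = (0.00317 + 0.00324) − 0.00256 = 0.0038500 kg/m²/yr.
Box B: F(B→C) = (0.0038500 + 0.00111) − 0.00221 = 0.0027500 kg/m²/yr.
Box C: F(C→D) = (0.0027500 + 0.00156) − 0.00159 = 0.0027200 kg/m²/yr.
Box D throughput = its input = 0.0027200 kg/m²/yr; τ = 1.49 / 0.0027200 = 547.8 yr.

548 yr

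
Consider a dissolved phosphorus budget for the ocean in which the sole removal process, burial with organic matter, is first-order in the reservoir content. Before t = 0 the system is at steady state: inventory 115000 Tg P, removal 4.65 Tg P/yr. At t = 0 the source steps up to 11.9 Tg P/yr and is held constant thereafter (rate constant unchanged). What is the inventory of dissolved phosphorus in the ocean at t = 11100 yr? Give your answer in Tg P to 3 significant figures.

180000 Tg P

The sink rate constant is k = F₀/M₀ = 4.65/115000 = 4.043×10^-5 yr⁻¹.
Solving dM/dt = F₁ − kM with M(0) = M₀ gives M(t) = F₁/k + (M₀ − F₁/k)·e^(−kt).
F₁/k = 11.9/4.043×10^-5 = 294300 Tg P; kt = 4.043×10^-5 × 11100 = 0.4488, e^(−kt) = 0.6384.
M(11100) = 294300 + (115000 − 294300) × 0.6384 = 294300 − 114500 = 179840 Tg P.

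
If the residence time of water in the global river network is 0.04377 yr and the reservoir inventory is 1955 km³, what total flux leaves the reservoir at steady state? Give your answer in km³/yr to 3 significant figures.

44700 km³/yr

F = M / τ = 1955 / 0.04377 = 44670 km³/yr.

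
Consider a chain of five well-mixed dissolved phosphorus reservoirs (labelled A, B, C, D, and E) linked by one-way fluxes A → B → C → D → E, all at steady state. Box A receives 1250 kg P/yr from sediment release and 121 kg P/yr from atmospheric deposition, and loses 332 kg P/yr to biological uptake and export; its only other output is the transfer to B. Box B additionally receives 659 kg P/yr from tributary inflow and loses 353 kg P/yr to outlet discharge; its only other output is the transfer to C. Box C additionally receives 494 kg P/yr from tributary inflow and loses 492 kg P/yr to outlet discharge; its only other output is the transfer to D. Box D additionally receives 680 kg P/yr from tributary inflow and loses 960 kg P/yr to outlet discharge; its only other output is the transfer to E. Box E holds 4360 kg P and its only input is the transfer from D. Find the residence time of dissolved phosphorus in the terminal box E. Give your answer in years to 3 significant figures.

4.09 yr

Box A: F(A→B) = (1250 + 121) − 332 = 1039.0 kg P/yr.
Box B: F(B→C) = (1039.0 + 659) − 353 = 1345.0 kg P/yr.
Box C: F(C→D) = (1345.0 + 494) − 492 = 1347.0 kg P/yr.
Box D: F(D→E) = (1347.0 + 680) − 960 = 1067.0 kg P/yr.
Box E throughput = its input = 1067.0 kg P/yr; τ = 4360 / 1067.0 = 4.086 yr.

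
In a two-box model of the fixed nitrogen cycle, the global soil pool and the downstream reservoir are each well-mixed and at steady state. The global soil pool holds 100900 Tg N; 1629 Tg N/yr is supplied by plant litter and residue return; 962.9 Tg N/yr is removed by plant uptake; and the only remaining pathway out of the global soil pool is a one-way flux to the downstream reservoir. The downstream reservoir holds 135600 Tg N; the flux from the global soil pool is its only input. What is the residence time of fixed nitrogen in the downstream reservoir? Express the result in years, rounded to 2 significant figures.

Balance the global soil pool: ΣF_in = 1629.0 Tg N/yr.
Flux to the downstream reservoir = ΣF_in − (962.9) = 666.10 Tg N/yr.
At steady state the output of the downstream reservoir equals its input, 666.10 Tg N/yr.
τ = M / F = 135600 / 666.10 = 203.6 yr.

200 yr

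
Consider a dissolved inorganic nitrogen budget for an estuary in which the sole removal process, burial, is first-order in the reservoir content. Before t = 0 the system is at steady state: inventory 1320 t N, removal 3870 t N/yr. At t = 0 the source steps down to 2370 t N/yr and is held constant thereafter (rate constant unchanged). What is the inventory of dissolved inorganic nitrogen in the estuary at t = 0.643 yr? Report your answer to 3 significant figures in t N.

Residence time τ = M₀/F₀ = 0.3411 yr. The eventual steady state is M_∞ = M₀·(F₁/F₀) = 1320 × 2370/3870 = 808.37 t N.
The anomaly ΔM(t) = M(t) − M_∞ decays as ΔM₀·e^(−t/τ) with ΔM₀ = 1320 − 808.37 = 511.6 t N.
At t = 0.643 yr, e^(−t/τ) = e^(−1.885) = 0.1518, so ΔM = 77.67 t N and M = 808.37 + 77.67 = 886.04 t N.

886 t N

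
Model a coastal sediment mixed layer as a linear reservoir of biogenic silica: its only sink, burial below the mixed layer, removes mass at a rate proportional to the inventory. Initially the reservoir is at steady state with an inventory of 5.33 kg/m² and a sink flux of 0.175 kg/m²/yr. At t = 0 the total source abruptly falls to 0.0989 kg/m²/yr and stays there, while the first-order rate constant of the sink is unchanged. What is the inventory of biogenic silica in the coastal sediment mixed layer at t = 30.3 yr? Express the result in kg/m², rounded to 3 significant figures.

3.87 kg/m²

τ = M₀/F₀ = 5.33/0.175 = 30.46 yr; rate constant k = 1/τ.
New steady state M_∞ = F₁/k = F₁·τ = 0.0989 × 30.46 = 3.0122 kg/m².
M(t) = M_∞ + (M₀ − M_∞)·e^(−t/τ); t/τ = 30.3/30.46 = 0.9948, so e^(−t/τ) = 0.3698.
M(t) = 3.0122 + 2.318 × 0.3698 = 3.8693 kg/m².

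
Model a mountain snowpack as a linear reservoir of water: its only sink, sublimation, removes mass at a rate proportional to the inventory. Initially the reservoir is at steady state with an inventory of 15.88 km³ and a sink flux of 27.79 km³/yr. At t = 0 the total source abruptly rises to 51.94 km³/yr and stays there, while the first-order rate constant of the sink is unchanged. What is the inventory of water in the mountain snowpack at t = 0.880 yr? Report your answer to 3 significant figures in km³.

Residence time τ = M₀/F₀ = 0.5714 yr. The eventual steady state is M_∞ = M₀·(F₁/F₀) = 15.88 × 51.94/27.79 = 29.680 km³.
The anomaly ΔM(t) = M(t) − M_∞ decays as ΔM₀·e^(−t/τ) with ΔM₀ = 15.88 − 29.680 = −13.80 km³.
At t = 0.880 yr, e^(−t/τ) = e^(−1.540) = 0.2144, so ΔM = −2.958 km³ and M = 29.680 − 2.958 = 26.722 km³.

26.7 km³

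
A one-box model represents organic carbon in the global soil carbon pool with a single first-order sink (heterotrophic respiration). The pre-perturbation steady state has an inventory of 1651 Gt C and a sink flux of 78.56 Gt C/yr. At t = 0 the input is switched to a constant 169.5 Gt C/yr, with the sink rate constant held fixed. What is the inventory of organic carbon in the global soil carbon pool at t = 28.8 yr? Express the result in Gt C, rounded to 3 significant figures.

Residence time τ = M₀/F₀ = 21.02 yr. The eventual steady state is M_∞ = M₀·(F₁/F₀) = 1651 × 169.5/78.56 = 3562.2 Gt C.
The anomaly ΔM(t) = M(t) − M_∞ decays as ΔM₀·e^(−t/τ) with ΔM₀ = 1651 − 3562.2 = −1911 Gt C.
At t = 28.8 yr, e^(−t/τ) = e^(−1.370) = 0.2540, so ΔM = −485.4 Gt C and M = 3562.2 − 485.4 = 3076.7 Gt C.

3080 Gt C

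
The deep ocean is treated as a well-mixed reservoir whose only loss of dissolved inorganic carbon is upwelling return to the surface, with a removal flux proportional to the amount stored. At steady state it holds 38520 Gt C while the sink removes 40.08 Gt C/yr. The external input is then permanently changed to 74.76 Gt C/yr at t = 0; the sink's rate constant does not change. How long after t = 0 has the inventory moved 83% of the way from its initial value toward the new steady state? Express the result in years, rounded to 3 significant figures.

1700 yr

τ = M₀/F₀ = 38520/40.08 = 961.1 yr.
The remaining gap fraction is e^(−t/τ); 83% covered ⇒ e^(−t/τ) = 0.170.
t = −τ ln(0.170) = 961.1 × 1.772 = 1703 yr.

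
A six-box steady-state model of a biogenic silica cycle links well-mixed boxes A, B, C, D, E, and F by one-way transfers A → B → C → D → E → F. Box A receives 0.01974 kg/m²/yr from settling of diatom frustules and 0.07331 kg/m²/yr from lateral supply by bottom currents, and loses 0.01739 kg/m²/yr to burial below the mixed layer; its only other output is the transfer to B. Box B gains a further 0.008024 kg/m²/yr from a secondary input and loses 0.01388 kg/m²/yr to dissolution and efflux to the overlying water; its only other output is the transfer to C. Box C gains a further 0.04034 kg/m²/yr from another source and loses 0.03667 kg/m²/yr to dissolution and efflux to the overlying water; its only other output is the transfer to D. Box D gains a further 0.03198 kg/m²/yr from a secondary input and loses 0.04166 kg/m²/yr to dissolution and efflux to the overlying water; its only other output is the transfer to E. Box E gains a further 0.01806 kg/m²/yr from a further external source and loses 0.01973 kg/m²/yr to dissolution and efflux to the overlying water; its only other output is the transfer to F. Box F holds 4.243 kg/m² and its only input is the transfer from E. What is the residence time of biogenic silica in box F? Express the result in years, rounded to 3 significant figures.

68.3 yr

Box A: F(A→B) = (0.01974 + 0.07331) − 0.01739 = 0.075660 kg/m²/yr.
Box B: F(B→C) = (0.075660 + 0.008024) − 0.01388 = 0.069804 kg/m²/yr.
Box C: F(C→D) = (0.069804 + 0.04034) − 0.03667 = 0.073474 kg/m²/yr.
Box D: F(D→E) = (0.073474 + 0.03198) − 0.04166 = 0.063794 kg/m²/yr.
Box E: F(E→F) = (0.063794 + 0.01806) − 0.01973 = 0.062124 kg/m²/yr.
Box F throughput = its input = 0.062124 kg/m²/yr; τ = 4.243 / 0.062124 = 68.30 yr.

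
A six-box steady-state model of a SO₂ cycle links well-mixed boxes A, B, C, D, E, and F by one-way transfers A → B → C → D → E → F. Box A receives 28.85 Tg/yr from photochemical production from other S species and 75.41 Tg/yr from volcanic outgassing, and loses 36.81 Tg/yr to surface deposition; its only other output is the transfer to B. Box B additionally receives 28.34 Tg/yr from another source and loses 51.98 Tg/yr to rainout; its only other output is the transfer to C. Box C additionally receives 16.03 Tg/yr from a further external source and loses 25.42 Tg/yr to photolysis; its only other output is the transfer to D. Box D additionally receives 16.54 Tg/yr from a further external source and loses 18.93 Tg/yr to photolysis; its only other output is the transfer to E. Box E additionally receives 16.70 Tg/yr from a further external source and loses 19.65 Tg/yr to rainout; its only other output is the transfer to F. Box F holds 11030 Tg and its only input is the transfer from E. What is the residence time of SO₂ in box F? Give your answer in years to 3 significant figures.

379 yr

Box A: F(A→B) = (28.85 + 75.41) − 36.81 = 67.450 Tg/yr.
Box B: F(B→C) = (67.450 + 28.34) − 51.98 = 43.810 Tg/yr.
Box C: F(C→D) = (43.810 + 16.03) − 25.42 = 34.420 Tg/yr.
Box D: F(D→E) = (34.420 + 16.54) − 18.93 = 32.030 Tg/yr.
Box E: F(E→F) = (32.030 + 16.70) − 19.65 = 29.080 Tg/yr.
Box F throughput = its input = 29.080 Tg/yr; τ = 11030 / 29.080 = 379.3 yr.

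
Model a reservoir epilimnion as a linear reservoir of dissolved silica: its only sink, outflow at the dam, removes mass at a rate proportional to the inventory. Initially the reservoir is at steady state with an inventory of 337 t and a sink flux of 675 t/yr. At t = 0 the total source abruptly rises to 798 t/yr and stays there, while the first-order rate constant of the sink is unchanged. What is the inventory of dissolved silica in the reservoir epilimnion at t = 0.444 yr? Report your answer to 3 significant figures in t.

The sink rate constant is k = F₀/M₀ = 675/337 = 2.003 yr⁻¹.
Solving dM/dt = F₁ − kM with M(0) = M₀ gives M(t) = F₁/k + (M₀ − F₁/k)·e^(−kt).
F₁/k = 798/2.003 = 398.41 t; kt = 2.003 × 0.444 = 0.8893, e^(−kt) = 0.4109.
M(0.444) = 398.41 + (337 − 398.41) × 0.4109 = 398.41 − 25.24 = 373.17 t.

373 t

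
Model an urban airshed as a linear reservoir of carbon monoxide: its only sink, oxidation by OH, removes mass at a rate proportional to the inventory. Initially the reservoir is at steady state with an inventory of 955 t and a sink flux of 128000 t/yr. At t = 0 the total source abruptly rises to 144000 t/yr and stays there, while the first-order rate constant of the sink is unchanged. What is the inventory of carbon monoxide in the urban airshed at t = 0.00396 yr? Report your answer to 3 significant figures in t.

Residence time τ = M₀/F₀ = 0.007461 yr. The eventual steady state is M_∞ = M₀·(F₁/F₀) = 955 × 144000/128000 = 1074.4 t.
The anomaly ΔM(t) = M(t) − M_∞ decays as ΔM₀·e^(−t/τ) with ΔM₀ = 955 − 1074.4 = −119.4 t.
At t = 0.00396 yr, e^(−t/τ) = e^(−0.5308) = 0.5882, so ΔM = −70.21 t and M = 1074.4 − 70.21 = 1004.2 t.

1000 t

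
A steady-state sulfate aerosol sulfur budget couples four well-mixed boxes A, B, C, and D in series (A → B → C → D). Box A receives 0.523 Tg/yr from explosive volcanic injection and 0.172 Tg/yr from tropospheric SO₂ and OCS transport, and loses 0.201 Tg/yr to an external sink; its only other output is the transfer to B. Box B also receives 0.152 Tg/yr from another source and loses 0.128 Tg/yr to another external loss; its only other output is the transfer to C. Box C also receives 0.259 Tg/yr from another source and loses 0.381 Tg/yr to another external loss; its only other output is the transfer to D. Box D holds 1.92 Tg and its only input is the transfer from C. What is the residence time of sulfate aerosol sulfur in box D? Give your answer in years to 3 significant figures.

4.85 yr

Box A: F(A→B) = (0.523 + 0.172) − 0.201 = 0.49400 Tg/yr.
Box B: F(B→C) = (0.49400 + 0.152) − 0.128 = 0.51800 Tg/yr.
Box C: F(C→D) = (0.51800 + 0.259) − 0.381 = 0.39600 Tg/yr.
Box D throughput = its input = 0.39600 Tg/yr; τ = 1.92 / 0.39600 = 4.848 yr.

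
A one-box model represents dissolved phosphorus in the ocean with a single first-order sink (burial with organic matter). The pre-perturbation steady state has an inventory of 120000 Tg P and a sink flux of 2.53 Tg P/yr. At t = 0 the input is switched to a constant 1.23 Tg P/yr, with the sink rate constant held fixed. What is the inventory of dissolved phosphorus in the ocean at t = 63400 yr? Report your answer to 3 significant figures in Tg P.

Residence time τ = M₀/F₀ = 47430 yr. The eventual steady state is M_∞ = M₀·(F₁/F₀) = 120000 × 1.23/2.53 = 58340 Tg P.
The anomaly ΔM(t) = M(t) − M_∞ decays as ΔM₀·e^(−t/τ) with ΔM₀ = 120000 − 58340 = 61660 Tg P.
At t = 63400 yr, e^(−t/τ) = e^(−1.337) = 0.2627, so ΔM = 16200 Tg P and M = 58340 + 16200 = 74539 Tg P.

74500 Tg P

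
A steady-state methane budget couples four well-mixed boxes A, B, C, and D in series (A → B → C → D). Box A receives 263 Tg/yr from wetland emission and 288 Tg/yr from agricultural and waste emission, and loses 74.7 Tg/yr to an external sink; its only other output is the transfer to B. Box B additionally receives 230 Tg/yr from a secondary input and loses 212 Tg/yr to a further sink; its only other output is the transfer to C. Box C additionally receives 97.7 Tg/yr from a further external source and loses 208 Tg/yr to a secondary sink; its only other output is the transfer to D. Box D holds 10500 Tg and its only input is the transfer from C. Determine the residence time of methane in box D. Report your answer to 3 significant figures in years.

27.3 yr

Box A: F(A→B) = (263 + 288) − 74.7 = 476.30 Tg/yr.
Box B: F(B→C) = (476.30 + 230) − 212 = 494.30 Tg/yr.
Box C: F(C→D) = (494.30 + 97.7) − 208 = 384.00 Tg/yr.
Box D throughput = its input = 384.00 Tg/yr; τ = 10500 / 384.00 = 27.34 yr.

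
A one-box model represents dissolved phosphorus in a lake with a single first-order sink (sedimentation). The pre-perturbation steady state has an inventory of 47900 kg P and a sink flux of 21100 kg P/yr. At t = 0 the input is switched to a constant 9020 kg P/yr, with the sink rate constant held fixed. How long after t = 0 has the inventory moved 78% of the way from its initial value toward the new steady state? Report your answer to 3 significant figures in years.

τ = M₀/F₀ = 47900/21100 = 2.270 yr.
The remaining gap fraction is e^(−t/τ); 78% covered ⇒ e^(−t/τ) = 0.220.
t = −τ ln(0.220) = 2.270 × 1.514 = 3.437 yr.

3.44 yr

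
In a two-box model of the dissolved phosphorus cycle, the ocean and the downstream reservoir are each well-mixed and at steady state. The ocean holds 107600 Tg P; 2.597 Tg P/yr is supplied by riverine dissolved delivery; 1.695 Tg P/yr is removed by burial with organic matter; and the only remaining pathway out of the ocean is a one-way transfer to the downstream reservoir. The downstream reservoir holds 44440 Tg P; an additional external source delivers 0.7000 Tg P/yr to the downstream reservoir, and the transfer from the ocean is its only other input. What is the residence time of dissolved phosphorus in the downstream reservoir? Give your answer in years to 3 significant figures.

27700 yr

Balance the ocean: ΣF_in = 2.5970 Tg P/yr.
Transfer to the downstream reservoir = ΣF_in − (1.695) = 0.90200 Tg P/yr.
Total input to the downstream reservoir = 0.90200 + 0.7000 = 1.6020 Tg P/yr; at steady state this equals its total output.
τ = M / F = 44440 / 1.6020 = 27740 yr.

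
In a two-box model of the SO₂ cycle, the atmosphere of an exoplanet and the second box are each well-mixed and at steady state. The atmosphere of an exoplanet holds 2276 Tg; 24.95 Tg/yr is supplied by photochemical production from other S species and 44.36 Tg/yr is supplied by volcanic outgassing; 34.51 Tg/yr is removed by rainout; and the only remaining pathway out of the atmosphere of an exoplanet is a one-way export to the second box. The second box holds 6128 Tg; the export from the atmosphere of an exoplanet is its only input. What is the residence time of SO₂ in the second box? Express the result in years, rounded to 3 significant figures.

Balance the atmosphere of an exoplanet: ΣF_in = 24.95 + 44.36 = 69.310 Tg/yr.
Export to the second box = ΣF_in − (34.51) = 34.800 Tg/yr.
At steady state the output of the second box equals its input, 34.800 Tg/yr.
τ = M / F = 6128 / 34.800 = 176.1 yr.

176 yr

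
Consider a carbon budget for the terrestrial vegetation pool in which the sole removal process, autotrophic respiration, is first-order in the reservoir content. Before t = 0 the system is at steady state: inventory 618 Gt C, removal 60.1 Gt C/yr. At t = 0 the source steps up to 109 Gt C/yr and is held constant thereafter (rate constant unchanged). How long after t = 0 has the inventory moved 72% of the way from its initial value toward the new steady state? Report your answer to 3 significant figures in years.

13.1 yr

τ = M₀/F₀ = 618/60.1 = 10.28 yr.
The remaining gap fraction is e^(−t/τ); 72% covered ⇒ e^(−t/τ) = 0.280.
t = −τ ln(0.280) = 10.28 × 1.273 = 13.09 yr.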